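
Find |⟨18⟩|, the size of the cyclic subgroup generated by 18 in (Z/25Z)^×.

4

By Lagrange's theorem, ord_25(18) divides φ(25) = φ(5^2) = 5·(5−1) = 20 = 2^2 · 5.
Divisors of 20: 1, 2, 4, 5, 10, 20.
Check 18^d mod 25 for each divisor in increasing order:
18^1 ≡ 18 (mod 25)
18^2 ≡ 24 (mod 25)
18^4 ≡ 1 (mod 25) ✓
Hence ord(18) = 4.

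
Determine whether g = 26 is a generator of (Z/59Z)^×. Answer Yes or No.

No

φ(59) = 59 − 1 = 58 = 2 · 29.
Test 26^(58/q) mod 59 for each prime factor q of 58:
26^29 ≡ 1 (mod 59)  [q = 2: ≡ 1 ✗]
26^2 ≡ 27 (mod 59)  [q = 29: ≢ 1 ✓]
The check at q = 2 fails, so 26 generates a proper subgroup.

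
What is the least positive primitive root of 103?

5

φ(103) = 103 − 1 = 102 = 2 · 3 · 17.
g is a primitive root iff g^(102/q) ≢ 1 (mod 103) for each prime q ∈ {2, 3, 17}.
g = 2: 2^51 ≡ 1 — hits 1, so not a primitive root.
g = 3: 3^51 ≡ 102; 3^34 ≡ 1 — hits 1, so not a primitive root.
g = 4: 4^51 ≡ 1 — hits 1, so not a primitive root.
g = 5: 5^51 ≡ 102; 5^34 ≡ 56; 5^6 ≡ 72 — none is 1, so 5 is a primitive root.
The smallest primitive root modulo 103 is 5.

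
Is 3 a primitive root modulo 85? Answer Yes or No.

No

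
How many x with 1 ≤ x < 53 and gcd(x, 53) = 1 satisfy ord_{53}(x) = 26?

φ(53) = 53 − 1 = 52 = 2^2 · 13.
Since (Z/53Z)^× is cyclic of order 52, the number of elements of order d is φ(d) when d | 52 and 0 otherwise.
26 = 2 · 13 divides 52, and φ(26) = 12.

12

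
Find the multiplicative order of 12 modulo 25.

By Lagrange's theorem, ord_25(12) divides φ(25) = φ(5^2) = 5·(5−1) = 20 = 2^2 · 5.
Divisors of 20: 1, 2, 4, 5, 10, 20.
Evaluate successive powers at the divisors of 20:
12^1 ≡ 12 (mod 25)
12^2 ≡ 19 (mod 25)
12^4 ≡ 11 (mod 25)
12^5 ≡ 7 (mod 25)
12^10 ≡ 24 (mod 25)
12^20 ≡ 1 (mod 25) ✓
Hence ord(12) = 20.

20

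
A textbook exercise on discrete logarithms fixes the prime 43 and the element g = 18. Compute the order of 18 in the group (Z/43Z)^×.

42

By Lagrange's theorem, ord_43(18) divides φ(43) = 43 − 1 = 42 = 2 · 3 · 7.
Divisors of 42: 1, 2, 3, 6, 7, 14, 21, 42.
Check 18^d mod 43 for each divisor in increasing order:
18^1 ≡ 18 (mod 43)
18^2 ≡ 23 (mod 43)
18^3 ≡ 27 (mod 43)
18^6 ≡ 41 (mod 43)
18^7 ≡ 7 (mod 43)
18^14 ≡ 6 (mod 43)
18^21 ≡ 42 (mod 43)
18^42 ≡ 1 (mod 43) ✓
Therefore the multiplicative order of 18 modulo 43 is 42.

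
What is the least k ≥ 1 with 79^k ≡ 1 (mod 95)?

18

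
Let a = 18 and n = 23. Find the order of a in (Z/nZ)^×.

11

The order of 18 must divide φ(23) = 23 − 1 = 22 = 2 · 11.
Divisors of 22: 1, 2, 11, 22.
Test each divisor d:
18^1 ≡ 18 (mod 23)
18^2 ≡ 2 (mod 23)
18^11 ≡ 1 (mod 23) ✓
The smallest such exponent is 11, so the order of 18 is 11.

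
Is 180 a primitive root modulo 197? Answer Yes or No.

Yes

φ(197) = 197 − 1 = 196 = 2^2 · 7^2.
An element g generates (Z/197Z)^× iff g^(196/q) ≢ 1 (mod 197) for each prime q ∈ {2, 7}.
180^98 ≡ 196 (mod 197)  [q = 2: ≢ 1 ✓]
180^28 ≡ 114 (mod 197)  [q = 7: ≢ 1 ✓]
Every test exponent gives a nontrivial residue, hence 180 generates the full group.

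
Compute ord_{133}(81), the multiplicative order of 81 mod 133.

9

By Lagrange's theorem, ord_133(81) divides φ(133) = φ(7·19) = (7−1)·(19−1) = 6·18 = 108 = 2^2 · 3^3.
Divisors of 108: 1, 2, 3, 4, 6, 9, 12, 18, 27, 36, 54, 108.
Check 81^d mod 133 for each divisor in increasing order:
81^1 ≡ 81 (mod 133)
81^2 ≡ 44 (mod 133)
81^3 ≡ 106 (mod 133)
81^4 ≡ 74 (mod 133)
81^6 ≡ 64 (mod 133)
81^9 ≡ 1 (mod 133) ✓
Hence ord(81) = 9.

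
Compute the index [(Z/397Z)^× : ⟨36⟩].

2

The order of 36 must divide φ(397) = 397 − 1 = 396 = 2^2 · 3^2 · 11.
Divisors of 396: 1, 2, 3, 4, 6, 9, 11, 12, 18, 22, 33, 36, 44, 66, 99, 132, 198, 396.
Compute 36^d (mod 397) for the divisors d until we hit 1:
36^1 ≡ 36
36^2 ≡ 105
36^3 ≡ 207
36^4 ≡ 306
36^6 ≡ 370
36^9 ≡ 366
36^11 ≡ 318
36^12 ≡ 332
36^18 ≡ 167
36^22 ≡ 286
36^33 ≡ 35
36^36 ≡ 99
36^44 ≡ 14
36^66 ≡ 34
36^99 ≡ 396
36^132 ≡ 362
36^198 ≡ 1
So ord_397(36) = 198, hence |⟨36⟩| = 198.
[(Z/397Z)^× : ⟨36⟩] = 396/198 = 2.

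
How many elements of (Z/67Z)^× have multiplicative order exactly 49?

φ(67) = 67 − 1 = 66 = 2 · 3 · 11.
(Z/67Z)^× is cyclic (|G| = 66); a cyclic group of order m has exactly φ(d) elements of each order d | m, and none otherwise.
Here 66 is not a multiple of 49, so there are no elements of order 49.

0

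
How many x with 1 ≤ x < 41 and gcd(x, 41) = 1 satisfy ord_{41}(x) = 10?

φ(41) = 41 − 1 = 40 = 2^3 · 5.
Since (Z/41Z)^× is cyclic of order 40, the number of elements of order d is φ(d) when d | 40 and 0 otherwise.
10 = 2 · 5 divides 40, and φ(10) = 4.

4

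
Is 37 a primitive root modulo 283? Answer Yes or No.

φ(283) = 283 − 1 = 282 = 2 · 3 · 47.
It suffices to check that the order of 37 is not a proper divisor of 282: compute 37^(282/q) for q ∈ {2, 3, 47}.
37^141 ≡ 282 (mod 283)  [q = 2: ≢ 1 ✓]
37^94 ≡ 44 (mod 283)  [q = 3: ≢ 1 ✓]
37^6 ≡ 16 (mod 283)  [q = 47: ≢ 1 ✓]
None equal 1, so ord_283(37) = 282: 37 is a primitive root.

Yes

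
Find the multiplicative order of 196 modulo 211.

3

ord(196) | φ(211) = 211 − 1 = 210 = 2 · 3 · 5 · 7.
Divisors of 210: 1, 2, 3, 5, 6, 7, 10, 14, 15, 21, 30, 35, 42, 70, 105, 210.
Test each divisor d:
196^1 ≡ 196
196^2 ≡ 14
196^3 ≡ 1
Therefore the multiplicative order of 196 modulo 211 is 3.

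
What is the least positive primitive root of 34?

φ(34) = φ(2)·φ(17) = 1·16 = 16 = 2^4.
g is a primitive root iff g^(16/q) ≢ 1 (mod 34) for each prime q ∈ {2}.
g = 2: gcd(2, 34) = 2 > 1, not a unit — skip.
g = 3: 3^8 ≡ 33 — none is 1, so 3 is a primitive root.
The smallest primitive root modulo 34 is 3.

3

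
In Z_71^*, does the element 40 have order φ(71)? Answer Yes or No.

No

φ(71) = 71 − 1 = 70 = 2 · 5 · 7.
40 is a primitive root mod 71 iff 40^(φ(71)/q) ≢ 1 for every prime q | φ(71), i.e. q ∈ {2, 5, 7}.
40^35 ≡ 1 (mod 71)  [q = 2: ≡ 1 ✗]
40^14 ≡ 54 (mod 71)  [q = 5: ≢ 1 ✓]
40^10 ≡ 20 (mod 71)  [q = 7: ≢ 1 ✓]
40^35 ≡ 1 shows ord(40) | 35, strictly less than φ(71); not a primitive root.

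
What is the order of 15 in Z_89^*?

88

By Lagrange's theorem, ord_89(15) divides φ(89) = 89 − 1 = 88 = 2^3 · 11.
Divisors of 88: 1, 2, 4, 8, 11, 22, 44, 88.
Evaluate successive powers at the divisors of 88:
15^1 ≡ 15 (mod 89)
15^2 ≡ 47 (mod 89)
15^4 ≡ 73 (mod 89)
15^8 ≡ 78 (mod 89)
15^11 ≡ 77 (mod 89)
15^22 ≡ 55 (mod 89)
15^44 ≡ 88 (mod 89)
15^88 ≡ 1 (mod 89) ✓
The smallest such exponent is 88, so the order of 15 is 88.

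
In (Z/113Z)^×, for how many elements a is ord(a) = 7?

6

φ(113) = 113 − 1 = 112 = 2^4 · 7.
(Z/113Z)^× is cyclic (|G| = 112); a cyclic group of order m has exactly φ(d) elements of each order d | m, and none otherwise.
7 | 112, and φ(7) = 7 − 1 = 6.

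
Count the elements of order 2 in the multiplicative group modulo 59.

1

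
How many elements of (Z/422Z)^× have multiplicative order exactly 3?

2

φ(422) = φ(2)·φ(211) = 1·210 = 210 = 2 · 3 · 5 · 7.
Since (Z/422Z)^× is cyclic of order 210, the number of elements of order d is φ(d) when d | 210 and 0 otherwise.
3 | 210, and φ(3) = 3 − 1 = 2.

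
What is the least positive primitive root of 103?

5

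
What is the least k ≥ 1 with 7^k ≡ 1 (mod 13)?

Since 7 ∈ (Z/13Z)^×, its order divides φ(13) = 13 − 1 = 12 = 2^2 · 3.
Divisors of 12: 1, 2, 3, 4, 6, 12.
Evaluate successive powers at the divisors of 12:
7^1 ≡ 7
7^2 ≡ 10
7^3 ≡ 5
7^4 ≡ 9
7^6 ≡ 12
7^12 ≡ 1
Hence ord(7) = 12.

12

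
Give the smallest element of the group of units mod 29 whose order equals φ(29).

2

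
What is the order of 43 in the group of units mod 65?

12

Since 43 ∈ (Z/65Z)^×, its order divides φ(65) = φ(5·13) = (5−1)·(13−1) = 4·12 = 48 = 2^4 · 3.
Divisors of 48: 1, 2, 3, 4, 6, 8, 12, 16, 24, 48.
Compute 43^d (mod 65) for the divisors d until we hit 1:
43^1 ≡ 43 (mod 65)
43^2 ≡ 29 (mod 65)
43^3 ≡ 12 (mod 65)
43^4 ≡ 61 (mod 65)
43^6 ≡ 14 (mod 65)
43^8 ≡ 16 (mod 65)
43^12 ≡ 1 (mod 65) ✓
The smallest such exponent is 12, so the order of 43 is 12.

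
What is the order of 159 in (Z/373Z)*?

372

By Lagrange's theorem, ord_373(159) divides φ(373) = 373 − 1 = 372 = 2^2 · 3 · 31.
Divisors of 372: 1, 2, 3, 4, 6, 12, 31, 62, 93, 124, 186, 372.
Evaluate successive powers at the divisors of 372:
159^1 ≡ 159 (mod 373)
159^2 ≡ 290 (mod 373)
159^3 ≡ 231 (mod 373)
159^4 ≡ 175 (mod 373)
159^6 ≡ 22 (mod 373)
159^12 ≡ 111 (mod 373)
159^31 ≡ 200 (mod 373)
159^62 ≡ 89 (mod 373)
159^93 ≡ 269 (mod 373)
159^124 ≡ 88 (mod 373)
159^186 ≡ 372 (mod 373)
159^372 ≡ 1 (mod 373) ✓
The smallest such exponent is 372, so the order of 159 is 372.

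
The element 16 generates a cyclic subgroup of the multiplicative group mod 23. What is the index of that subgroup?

By Lagrange's theorem, ord_23(16) divides φ(23) = 23 − 1 = 22 = 2 · 11.
Divisors of 22: 1, 2, 11, 22.
Evaluate successive powers at the divisors of 22:
16^1 ≡ 16 (mod 23)
16^2 ≡ 3 (mod 23)
16^11 ≡ 1 (mod 23) ✓
The order of 16 is 11, so the subgroup it generates has 11 elements.
[(Z/23Z)^× : ⟨16⟩] = 22/11 = 2.

2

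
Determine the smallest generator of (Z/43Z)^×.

3

φ(43) = 43 − 1 = 42 = 2 · 3 · 7.
Test candidates g = 2, 3, … against the prime factors q ∈ {2, 3, 7} of φ(43): g is a generator iff g^(42/q) ≢ 1 for every such q.
g = 2: 2^21 ≡ 42; 2^14 ≡ 1 — hits 1, so not a primitive root.
g = 3: 3^21 ≡ 42; 3^14 ≡ 36; 3^6 ≡ 41 — none is 1, so 3 is a primitive root.
Hence the least primitive root of 43 is 3.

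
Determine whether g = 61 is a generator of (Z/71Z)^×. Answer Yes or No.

Yes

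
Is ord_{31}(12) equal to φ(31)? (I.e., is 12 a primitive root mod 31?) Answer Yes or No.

φ(31) = 31 − 1 = 30 = 2 · 3 · 5.
12 is a primitive root mod 31 iff 12^(φ(31)/q) ≢ 1 for every prime q | φ(31), i.e. q ∈ {2, 3, 5}.
12^15 ≡ 30 (mod 31)  [q = 2: ≢ 1 ✓]
12^10 ≡ 25 (mod 31)  [q = 3: ≢ 1 ✓]
12^6 ≡ 2 (mod 31)  [q = 5: ≢ 1 ✓]
Every test exponent gives a nontrivial residue, hence 12 generates the full group.

Yes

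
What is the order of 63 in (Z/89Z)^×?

88

The order of 63 must divide φ(89) = 89 − 1 = 88 = 2^3 · 11.
Divisors of 88: 1, 2, 4, 8, 11, 22, 44, 88.
Test each divisor d:
63^1 ≡ 63
63^2 ≡ 53
63^4 ≡ 50
63^8 ≡ 8
63^11 ≡ 12
63^22 ≡ 55
63^44 ≡ 88
63^88 ≡ 1
The smallest such exponent is 88, so the order of 63 is 88.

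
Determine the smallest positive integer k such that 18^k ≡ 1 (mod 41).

5

The order of 18 must divide φ(41) = 41 − 1 = 40 = 2^3 · 5.
Divisors of 40: 1, 2, 4, 5, 8, 10, 20, 40.
Check 18^d mod 41 for each divisor in increasing order:
18^1 ≡ 18 (mod 41)
18^2 ≡ 37 (mod 41)
18^4 ≡ 16 (mod 41)
18^5 ≡ 1 (mod 41) ✓
So ord_41(18) = 5.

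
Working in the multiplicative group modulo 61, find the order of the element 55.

Since 55 ∈ (Z/61Z)^×, its order divides φ(61) = 61 − 1 = 60 = 2^2 · 3 · 5.
Divisors of 60: 1, 2, 3, 4, 5, 6, 10, 12, 15, 20, 30, 60.
Compute 55^d (mod 61) for the divisors d until we hit 1:
55^1 ≡ 55 (mod 61)
55^2 ≡ 36 (mod 61)
55^3 ≡ 28 (mod 61)
55^4 ≡ 15 (mod 61)
55^5 ≡ 32 (mod 61)
55^6 ≡ 52 (mod 61)
55^10 ≡ 48 (mod 61)
55^12 ≡ 20 (mod 61)
55^15 ≡ 11 (mod 61)
55^20 ≡ 47 (mod 61)
55^30 ≡ 60 (mod 61)
55^60 ≡ 1 (mod 61) ✓
Therefore the multiplicative order of 55 modulo 61 is 60.

60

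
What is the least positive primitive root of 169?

φ(169) = φ(13^2) = 13·(13−1) = 156 = 2^2 · 3 · 13.
Test candidates g = 2, 3, … against the prime factors q ∈ {2, 3, 13} of φ(169): g is a generator iff g^(156/q) ≢ 1 for every such q.
g = 2: 2^78 ≡ 168; 2^52 ≡ 146; 2^12 ≡ 40 — none is 1, so 2 is a primitive root.
So 2 is the smallest generator of (Z/169Z)^×.

2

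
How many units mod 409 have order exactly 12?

4

φ(409) = 409 − 1 = 408 = 2^3 · 3 · 17.
(Z/409Z)^× is cyclic (|G| = 408); a cyclic group of order m has exactly φ(d) elements of each order d | m, and none otherwise.
12 = 2^2 · 3 divides 408, and φ(12) = 4.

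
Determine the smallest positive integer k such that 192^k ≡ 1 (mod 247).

The order of 192 must divide φ(247) = φ(13·19) = (13−1)·(19−1) = 12·18 = 216 = 2^3 · 3^3.
Divisors of 216: 1, 2, 3, 4, 6, 8, 9, 12, 18, 24, 27, 36, 54, 72, 108, 216.
Check 192^d mod 247 for each divisor in increasing order:
192^1 ≡ 192
192^2 ≡ 61
192^3 ≡ 103
192^4 ≡ 16
192^6 ≡ 235
192^8 ≡ 9
192^9 ≡ 246
192^12 ≡ 144
192^18 ≡ 1
Therefore the multiplicative order of 192 modulo 247 is 18.

18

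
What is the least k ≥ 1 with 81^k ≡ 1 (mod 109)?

ord(81) | φ(109) = 109 − 1 = 108 = 2^2 · 3^3.
Divisors of 108: 1, 2, 3, 4, 6, 9, 12, 18, 27, 36, 54, 108.
Check 81^d mod 109 for each divisor in increasing order:
81^1 ≡ 81
81^2 ≡ 21
81^3 ≡ 66
81^4 ≡ 5
81^6 ≡ 105
81^9 ≡ 63
81^12 ≡ 16
81^18 ≡ 45
81^27 ≡ 1
Therefore the multiplicative order of 81 modulo 109 is 27.

27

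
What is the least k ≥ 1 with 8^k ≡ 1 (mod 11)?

ord(8) | φ(11) = 11 − 1 = 10 = 2 · 5.
Divisors of 10: 1, 2, 5, 10.
Compute 8^d (mod 11) for the divisors d until we hit 1:
8^1 ≡ 8
8^2 ≡ 9
8^5 ≡ 10
8^10 ≡ 1
So ord_11(8) = 10.

10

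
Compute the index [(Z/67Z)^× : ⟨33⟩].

2

ord(33) | φ(67) = 67 − 1 = 66 = 2 · 3 · 11.
Divisors of 66: 1, 2, 3, 6, 11, 22, 33, 66.
Compute 33^d (mod 67) for the divisors d until we hit 1:
33^1 ≡ 33 (mod 67)
33^2 ≡ 17 (mod 67)
33^3 ≡ 25 (mod 67)
33^6 ≡ 22 (mod 67)
33^11 ≡ 37 (mod 67)
33^22 ≡ 29 (mod 67)
33^33 ≡ 1 (mod 67) ✓
Thus |⟨33⟩| = ord(33) = 33.
The index is φ(67) / ord(33) = 66 / 33 = 2.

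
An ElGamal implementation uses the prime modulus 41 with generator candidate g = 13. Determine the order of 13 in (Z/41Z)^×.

40

By Lagrange's theorem, ord_41(13) divides φ(41) = 41 − 1 = 40 = 2^3 · 5.
Divisors of 40: 1, 2, 4, 5, 8, 10, 20, 40.
Compute 13^d (mod 41) for the divisors d until we hit 1:
13^1 ≡ 13
13^2 ≡ 5
13^4 ≡ 25
13^5 ≡ 38
13^8 ≡ 10
13^10 ≡ 9
13^20 ≡ 40
13^40 ≡ 1
So ord_41(13) = 40.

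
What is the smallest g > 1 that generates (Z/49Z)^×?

3

φ(49) = φ(7^2) = 7·(7−1) = 42 = 2 · 3 · 7.
Test candidates g = 2, 3, … against the prime factors q ∈ {2, 3, 7} of φ(49): g is a generator iff g^(42/q) ≢ 1 for every such q.
g = 2: 2^21 ≡ 1 — hits 1, so not a primitive root.
g = 3: 3^21 ≡ 48; 3^14 ≡ 30; 3^6 ≡ 43 — none is 1, so 3 is a primitive root.
The smallest primitive root modulo 49 is 3.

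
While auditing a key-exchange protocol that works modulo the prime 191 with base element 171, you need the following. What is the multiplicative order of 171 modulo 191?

By Lagrange's theorem, ord_191(171) divides φ(191) = 191 − 1 = 190 = 2 · 5 · 19.
Divisors of 190: 1, 2, 5, 10, 19, 38, 95, 190.
Evaluate successive powers at the divisors of 190:
171^1 ≡ 171 (mod 191)
171^2 ≡ 18 (mod 191)
171^5 ≡ 14 (mod 191)
171^10 ≡ 5 (mod 191)
171^19 ≡ 142 (mod 191)
171^38 ≡ 109 (mod 191)
171^95 ≡ 190 (mod 191)
171^190 ≡ 1 (mod 191) ✓
Hence ord(171) = 190.

190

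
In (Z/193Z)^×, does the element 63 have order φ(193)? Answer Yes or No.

No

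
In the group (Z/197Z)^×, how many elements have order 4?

φ(197) = 197 − 1 = 196 = 2^2 · 7^2.
(Z/197Z)^× is cyclic (|G| = 196); a cyclic group of order m has exactly φ(d) elements of each order d | m, and none otherwise.
4 = 2^2 divides 196, and φ(4) = 2.

2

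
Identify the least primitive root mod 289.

3

φ(289) = φ(17^2) = 17·(17−1) = 272 = 2^4 · 17.
g is a primitive root iff g^(272/q) ≢ 1 (mod 289) for each prime q ∈ {2, 17}.
g = 2: 2^136 ≡ 1 — hits 1, so not a primitive root.
g = 3: 3^136 ≡ 288; 3^16 ≡ 171 — none is 1, so 3 is a primitive root.
The smallest primitive root modulo 289 is 3.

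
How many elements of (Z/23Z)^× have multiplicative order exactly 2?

1

φ(23) = 23 − 1 = 22 = 2 · 11.
Since (Z/23Z)^× is cyclic of order 22, the number of elements of order d is φ(d) when d | 22 and 0 otherwise.
2 | 22, and φ(2) = 2 − 1 = 1.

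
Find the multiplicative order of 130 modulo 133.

9

By Lagrange's theorem, ord_133(130) divides φ(133) = φ(7·19) = (7−1)·(19−1) = 6·18 = 108 = 2^2 · 3^3.
Divisors of 108: 1, 2, 3, 4, 6, 9, 12, 18, 27, 36, 54, 108.
Check 130^d mod 133 for each divisor in increasing order:
130^1 ≡ 130 (mod 133)
130^2 ≡ 9 (mod 133)
130^3 ≡ 106 (mod 133)
130^4 ≡ 81 (mod 133)
130^6 ≡ 64 (mod 133)
130^9 ≡ 1 (mod 133) ✓
Hence ord(130) = 9.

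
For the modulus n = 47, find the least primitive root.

5

φ(47) = 47 − 1 = 46 = 2 · 23.
Test candidates g = 2, 3, … against the prime factors q ∈ {2, 23} of φ(47): g is a generator iff g^(46/q) ≢ 1 for every such q.
g = 2: 2^23 ≡ 1 — hits 1, so not a primitive root.
g = 3: 3^23 ≡ 1 — hits 1, so not a primitive root.
g = 4: 4^23 ≡ 1 — hits 1, so not a primitive root.
g = 5: 5^23 ≡ 46; 5^2 ≡ 25 — none is 1, so 5 is a primitive root.
The smallest primitive root modulo 47 is 5.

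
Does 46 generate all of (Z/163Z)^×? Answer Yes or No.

φ(163) = 163 − 1 = 162 = 2 · 3^4.
An element g generates (Z/163Z)^× iff g^(162/q) ≢ 1 (mod 163) for each prime q ∈ {2, 3}.
46^81 ≡ 1 (mod 163)  [q = 2: ≡ 1 ✗]
46^54 ≡ 104 (mod 163)  [q = 3: ≢ 1 ✓]
Since 46^81 ≡ 1, the order of 46 divides 81 < 162, so 46 is not a primitive root.

No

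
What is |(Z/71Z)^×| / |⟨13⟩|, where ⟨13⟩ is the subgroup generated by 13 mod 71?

1

The order of 13 must divide φ(71) = 71 − 1 = 70 = 2 · 5 · 7.
Divisors of 70: 1, 2, 5, 7, 10, 14, 35, 70.
Compute 13^d (mod 71) for the divisors d until we hit 1:
13^1 ≡ 13
13^2 ≡ 27
13^5 ≡ 34
13^7 ≡ 66
13^10 ≡ 20
13^14 ≡ 25
13^35 ≡ 70
13^70 ≡ 1
The order of 13 is 70, so the subgroup it generates has 70 elements.
[(Z/71Z)^× : ⟨13⟩] = 70/70 = 1.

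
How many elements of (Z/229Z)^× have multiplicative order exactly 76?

36

φ(229) = 229 − 1 = 228 = 2^2 · 3 · 19.
Since (Z/229Z)^× is cyclic of order 228, the number of elements of order d is φ(d) when d | 228 and 0 otherwise.
76 = 2^2 · 19 divides 228, and φ(76) = 36.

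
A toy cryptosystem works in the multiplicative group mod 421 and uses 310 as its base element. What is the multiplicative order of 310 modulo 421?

84

The order of 310 must divide φ(421) = 421 − 1 = 420 = 2^2 · 3 · 5 · 7.
Divisors of 420: 1, 2, 3, 4, 5, 6, 7, 10, 12, 14, 15, 20, 21, 28, 30, 35, 42, 60, 70, 84, 105, 140, 210, 420.
Test each divisor d:
310^1 ≡ 310 (mod 421)
310^2 ≡ 112 (mod 421)
310^3 ≡ 198 (mod 421)
310^4 ≡ 335 (mod 421)
310^5 ≡ 284 (mod 421)
310^6 ≡ 51 (mod 421)
310^7 ≡ 233 (mod 421)
310^10 ≡ 245 (mod 421)
310^12 ≡ 75 (mod 421)
310^14 ≡ 401 (mod 421)
310^15 ≡ 115 (mod 421)
310^20 ≡ 243 (mod 421)
310^21 ≡ 392 (mod 421)
310^28 ≡ 400 (mod 421)
310^30 ≡ 174 (mod 421)
310^35 ≡ 159 (mod 421)
310^42 ≡ 420 (mod 421)
310^60 ≡ 385 (mod 421)
310^70 ≡ 21 (mod 421)
310^84 ≡ 1 (mod 421) ✓
Therefore the multiplicative order of 310 modulo 421 is 84.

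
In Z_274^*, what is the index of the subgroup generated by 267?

ord(267) | φ(274) = φ(2)·φ(137) = 1·136 = 136 = 2^3 · 17.
Divisors of 136: 1, 2, 4, 8, 17, 34, 68, 136.
Evaluate successive powers at the divisors of 136:
267^1 ≡ 267
267^2 ≡ 49
267^4 ≡ 209
267^8 ≡ 115
267^17 ≡ 37
267^34 ≡ 273
267^68 ≡ 1
The order of 267 is 68, so the subgroup it generates has 68 elements.
[(Z/274Z)^× : ⟨267⟩] = 136/68 = 2.

2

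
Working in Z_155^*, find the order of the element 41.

Since 41 ∈ (Z/155Z)^×, its order divides φ(155) = φ(5·31) = (5−1)·(31−1) = 4·30 = 120 = 2^3 · 3 · 5.
Divisors of 120: 1, 2, 3, 4, 5, 6, 8, 10, 12, 15, 20, 24, 30, 40, 60, 120.
Compute 41^d (mod 155) for the divisors d until we hit 1:
41^1 ≡ 41
41^2 ≡ 131
41^3 ≡ 101
41^4 ≡ 111
41^5 ≡ 56
41^6 ≡ 126
41^8 ≡ 76
41^10 ≡ 36
41^12 ≡ 66
41^15 ≡ 1
The smallest such exponent is 15, so the order of 41 is 15.

15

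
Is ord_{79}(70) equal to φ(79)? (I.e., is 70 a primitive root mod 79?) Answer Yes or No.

Yes

φ(79) = 79 − 1 = 78 = 2 · 3 · 13.
It suffices to check that the order of 70 is not a proper divisor of 78: compute 70^(78/q) for q ∈ {2, 3, 13}.
70^39 ≡ 78 (mod 79)  [q = 2: ≢ 1 ✓]
70^26 ≡ 55 (mod 79)  [q = 3: ≢ 1 ✓]
70^6 ≡ 8 (mod 79)  [q = 13: ≢ 1 ✓]
All checks pass, so 70 has order 78 and is a primitive root modulo 79.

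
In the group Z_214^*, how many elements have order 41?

φ(214) = φ(2)·φ(107) = 1·106 = 106 = 2 · 53.
In a cyclic group of order 106, there are φ(d) elements of order d for each divisor d of 106, and zero for non-divisors.
41 does not divide 106, so no element of (Z/214Z)^× has order 41.

0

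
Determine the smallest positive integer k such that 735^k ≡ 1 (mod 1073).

252

ord(735) | φ(1073) = φ(29·37) = (29−1)·(37−1) = 28·36 = 1008 = 2^4 · 3^2 · 7.
Divisors of 1008: 1, 2, 3, 4, 6, 7, 8, 9, 12, 14, 16, 18, 21, 24, 28, 36, 42, 48, 56, 63, 72, 84, 112, 126, 144, 168, 252, 336, 504, 1008.
Check 735^d mod 1073 for each divisor in increasing order:
735^1 ≡ 735 (mod 1073)
735^2 ≡ 506 (mod 1073)
735^3 ≡ 652 (mod 1073)
735^4 ≡ 662 (mod 1073)
735^6 ≡ 196 (mod 1073)
735^7 ≡ 278 (mod 1073)
735^8 ≡ 460 (mod 1073)
735^9 ≡ 105 (mod 1073)
735^12 ≡ 861 (mod 1073)
735^14 ≡ 28 (mod 1073)
735^16 ≡ 219 (mod 1073)
735^18 ≡ 295 (mod 1073)
735^21 ≡ 273 (mod 1073)
735^24 ≡ 951 (mod 1073)
735^28 ≡ 784 (mod 1073)
735^36 ≡ 112 (mod 1073)
735^42 ≡ 492 (mod 1073)
735^48 ≡ 935 (mod 1073)
735^56 ≡ 900 (mod 1073)
735^63 ≡ 191 (mod 1073)
735^72 ≡ 741 (mod 1073)
735^84 ≡ 639 (mod 1073)
735^112 ≡ 958 (mod 1073)
735^126 ≡ 1072 (mod 1073)
735^144 ≡ 778 (mod 1073)
735^168 ≡ 581 (mod 1073)
735^252 ≡ 1 (mod 1073) ✓
Hence ord(735) = 252.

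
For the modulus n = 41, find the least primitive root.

φ(41) = 41 − 1 = 40 = 2^3 · 5.
Test candidates g = 2, 3, … against the prime factors q ∈ {2, 5} of φ(41): g is a generator iff g^(40/q) ≢ 1 for every such q.
g = 2: 2^20 ≡ 1 — hits 1, so not a primitive root.
g = 3: 3^20 ≡ 40; 3^8 ≡ 1 — hits 1, so not a primitive root.
g = 4: 4^20 ≡ 1 — hits 1, so not a primitive root.
g = 5: 5^20 ≡ 1 — hits 1, so not a primitive root.
g = 6: 6^20 ≡ 40; 6^8 ≡ 10 — none is 1, so 6 is a primitive root.
Hence the least primitive root of 41 is 6.

6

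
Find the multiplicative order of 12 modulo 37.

9

By Lagrange's theorem, ord_37(12) divides φ(37) = 37 − 1 = 36 = 2^2 · 3^2.
Divisors of 36: 1, 2, 3, 4, 6, 9, 12, 18, 36.
Check 12^d mod 37 for each divisor in increasing order:
12^1 ≡ 12 (mod 37)
12^2 ≡ 33 (mod 37)
12^3 ≡ 26 (mod 37)
12^4 ≡ 16 (mod 37)
12^6 ≡ 10 (mod 37)
12^9 ≡ 1 (mod 37) ✓
Hence ord(12) = 9.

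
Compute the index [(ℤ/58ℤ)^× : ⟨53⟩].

The order of 53 must divide φ(58) = φ(2)·φ(29) = 1·28 = 28 = 2^2 · 7.
Divisors of 28: 1, 2, 4, 7, 14, 28.
Test each divisor d:
53^1 ≡ 53 (mod 58)
53^2 ≡ 25 (mod 58)
53^4 ≡ 45 (mod 58)
53^7 ≡ 1 (mod 58) ✓
The order of 53 is 7, so the subgroup it generates has 7 elements.
[(Z/58Z)^× : ⟨53⟩] = 28/7 = 4.

4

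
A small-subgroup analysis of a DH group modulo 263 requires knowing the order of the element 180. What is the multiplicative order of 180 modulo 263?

262

The order of 180 must divide φ(263) = 263 − 1 = 262 = 2 · 131.
Divisors of 262: 1, 2, 131, 262.
Test each divisor d:
180^1 ≡ 180 (mod 263)
180^2 ≡ 51 (mod 263)
180^131 ≡ 262 (mod 263)
180^262 ≡ 1 (mod 263) ✓
The smallest such exponent is 262, so the order of 180 is 262.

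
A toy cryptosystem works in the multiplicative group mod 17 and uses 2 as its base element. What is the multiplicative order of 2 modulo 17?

8

Since 2 ∈ (Z/17Z)^×, its order divides φ(17) = 17 − 1 = 16 = 2^4.
Divisors of 16: 1, 2, 4, 8, 16.
Test each divisor d:
2^1 ≡ 2 (mod 17)
2^2 ≡ 4 (mod 17)
2^4 ≡ 16 (mod 17)
2^8 ≡ 1 (mod 17) ✓
So ord_17(2) = 8.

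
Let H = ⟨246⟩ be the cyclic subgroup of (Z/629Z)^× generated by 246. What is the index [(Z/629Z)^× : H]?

8

The order of 246 must divide φ(629) = φ(17·37) = (17−1)·(37−1) = 16·36 = 576 = 2^6 · 3^2.
Divisors of 576: 1, 2, 3, 4, 6, 8, 9, 12, 16, 18, 24, 32, 36, 48, 64, 72, 96, 144, 192, 288, 576.
Test each divisor d:
246^1 ≡ 246 (mod 629)
246^2 ≡ 132 (mod 629)
246^3 ≡ 393 (mod 629)
246^4 ≡ 441 (mod 629)
246^6 ≡ 344 (mod 629)
246^8 ≡ 120 (mod 629)
246^9 ≡ 586 (mod 629)
246^12 ≡ 84 (mod 629)
246^16 ≡ 562 (mod 629)
246^18 ≡ 591 (mod 629)
246^24 ≡ 137 (mod 629)
246^32 ≡ 86 (mod 629)
246^36 ≡ 186 (mod 629)
246^48 ≡ 528 (mod 629)
246^64 ≡ 477 (mod 629)
246^72 ≡ 1 (mod 629) ✓
So ord_629(246) = 72, hence |⟨246⟩| = 72.
The index is φ(629) / ord(246) = 576 / 72 = 8.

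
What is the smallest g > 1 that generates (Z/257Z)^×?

φ(257) = 257 − 1 = 256 = 2^8.
g is a primitive root iff g^(256/q) ≢ 1 (mod 257) for each prime q ∈ {2}.
g = 2: 2^128 ≡ 1 — hits 1, so not a primitive root.
g = 3: 3^128 ≡ 256 — none is 1, so 3 is a primitive root.
Hence the least primitive root of 257 is 3.

3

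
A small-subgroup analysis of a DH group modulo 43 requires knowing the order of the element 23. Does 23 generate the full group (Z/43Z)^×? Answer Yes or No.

No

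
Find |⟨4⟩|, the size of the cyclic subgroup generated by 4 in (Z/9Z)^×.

3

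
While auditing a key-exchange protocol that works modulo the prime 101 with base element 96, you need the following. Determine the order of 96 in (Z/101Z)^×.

50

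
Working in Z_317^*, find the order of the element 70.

ord(70) | φ(317) = 317 − 1 = 316 = 2^2 · 79.
Divisors of 316: 1, 2, 4, 79, 158, 316.
Check 70^d mod 317 for each divisor in increasing order:
70^1 ≡ 70 (mod 317)
70^2 ≡ 145 (mod 317)
70^4 ≡ 103 (mod 317)
70^79 ≡ 316 (mod 317)
70^158 ≡ 1 (mod 317) ✓
Hence ord(70) = 158.

158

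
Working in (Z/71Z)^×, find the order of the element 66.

10

ord(66) | φ(71) = 71 − 1 = 70 = 2 · 5 · 7.
Divisors of 70: 1, 2, 5, 7, 10, 14, 35, 70.
Evaluate successive powers at the divisors of 70:
66^1 ≡ 66
66^2 ≡ 25
66^5 ≡ 70
66^7 ≡ 46
66^10 ≡ 1
The smallest such exponent is 10, so the order of 66 is 10.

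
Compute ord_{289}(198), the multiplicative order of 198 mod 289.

272

Since 198 ∈ (Z/289Z)^×, its order divides φ(289) = φ(17^2) = 17·(17−1) = 272 = 2^4 · 17.
Divisors of 272: 1, 2, 4, 8, 16, 17, 34, 68, 136, 272.
Evaluate successive powers at the divisors of 272:
198^1 ≡ 198 (mod 289)
198^2 ≡ 189 (mod 289)
198^4 ≡ 174 (mod 289)
198^8 ≡ 220 (mod 289)
198^16 ≡ 137 (mod 289)
198^17 ≡ 249 (mod 289)
198^34 ≡ 155 (mod 289)
198^68 ≡ 38 (mod 289)
198^136 ≡ 288 (mod 289)
198^272 ≡ 1 (mod 289) ✓
Therefore the multiplicative order of 198 modulo 289 is 272.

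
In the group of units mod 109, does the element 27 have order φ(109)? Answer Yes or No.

No

φ(109) = 109 − 1 = 108 = 2^2 · 3^3.
27 is a primitive root mod 109 iff 27^(φ(109)/q) ≢ 1 for every prime q | φ(109), i.e. q ∈ {2, 3}.
27^54 ≡ 1 (mod 109)  [q = 2: ≡ 1 ✗]
27^36 ≡ 1 (mod 109)  [q = 3: ≡ 1 ✗]
Since 27^54 ≡ 1, the order of 27 divides 54 < 108, so 27 is not a primitive root.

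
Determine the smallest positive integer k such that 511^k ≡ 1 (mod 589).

90

Since 511 ∈ (Z/589Z)^×, its order divides φ(589) = φ(19·31) = (19−1)·(31−1) = 18·30 = 540 = 2^2 · 3^3 · 5.
Divisors of 540: 1, 2, 3, 4, 5, 6, 9, 10, 12, 15, 18, 20, 27, 30, 36, 45, 54, 60, 90, 108, 135, 180, 270, 540.
Evaluate successive powers at the divisors of 540:
511^1 ≡ 511 (mod 589)
511^2 ≡ 194 (mod 589)
511^3 ≡ 182 (mod 589)
511^4 ≡ 529 (mod 589)
511^5 ≡ 557 (mod 589)
511^6 ≡ 140 (mod 589)
511^9 ≡ 153 (mod 589)
511^10 ≡ 435 (mod 589)
511^12 ≡ 163 (mod 589)
511^15 ≡ 216 (mod 589)
511^18 ≡ 438 (mod 589)
511^20 ≡ 156 (mod 589)
511^27 ≡ 457 (mod 589)
511^30 ≡ 125 (mod 589)
511^36 ≡ 419 (mod 589)
511^45 ≡ 495 (mod 589)
511^54 ≡ 343 (mod 589)
511^60 ≡ 311 (mod 589)
511^90 ≡ 1 (mod 589) ✓
So ord_589(511) = 90.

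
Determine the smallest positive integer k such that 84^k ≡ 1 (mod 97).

96

By Lagrange's theorem, ord_97(84) divides φ(97) = 97 − 1 = 96 = 2^5 · 3.
Divisors of 96: 1, 2, 3, 4, 6, 8, 12, 16, 24, 32, 48, 96.
Check 84^d mod 97 for each divisor in increasing order:
84^1 ≡ 84 (mod 97)
84^2 ≡ 72 (mod 97)
84^3 ≡ 34 (mod 97)
84^4 ≡ 43 (mod 97)
84^6 ≡ 89 (mod 97)
84^8 ≡ 6 (mod 97)
84^12 ≡ 64 (mod 97)
84^16 ≡ 36 (mod 97)
84^24 ≡ 22 (mod 97)
84^32 ≡ 35 (mod 97)
84^48 ≡ 96 (mod 97)
84^96 ≡ 1 (mod 97) ✓
So ord_97(84) = 96.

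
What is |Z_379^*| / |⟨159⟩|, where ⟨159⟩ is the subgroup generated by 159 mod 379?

6

The order of 159 must divide φ(379) = 379 − 1 = 378 = 2 · 3^3 · 7.
Divisors of 378: 1, 2, 3, 6, 7, 9, 14, 18, 21, 27, 42, 54, 63, 126, 189, 378.
Evaluate successive powers at the divisors of 378:
159^1 ≡ 159 (mod 379)
159^2 ≡ 267 (mod 379)
159^3 ≡ 5 (mod 379)
159^6 ≡ 25 (mod 379)
159^7 ≡ 185 (mod 379)
159^9 ≡ 125 (mod 379)
159^14 ≡ 115 (mod 379)
159^18 ≡ 86 (mod 379)
159^21 ≡ 51 (mod 379)
159^27 ≡ 138 (mod 379)
159^42 ≡ 327 (mod 379)
159^54 ≡ 94 (mod 379)
159^63 ≡ 1 (mod 379) ✓
The order of 159 is 63, so the subgroup it generates has 63 elements.
[(Z/379Z)^× : ⟨159⟩] = 378/63 = 6.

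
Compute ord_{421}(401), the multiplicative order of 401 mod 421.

6

By Lagrange's theorem, ord_421(401) divides φ(421) = 421 − 1 = 420 = 2^2 · 3 · 5 · 7.
Divisors of 420: 1, 2, 3, 4, 5, 6, 7, 10, 12, 14, 15, 20, 21, 28, 30, 35, 42, 60, 70, 84, 105, 140, 210, 420.
Compute 401^d (mod 421) for the divisors d until we hit 1:
401^1 ≡ 401
401^2 ≡ 400
401^3 ≡ 420
401^4 ≡ 20
401^5 ≡ 21
401^6 ≡ 1
Hence ord(401) = 6.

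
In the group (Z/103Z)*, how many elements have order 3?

2

φ(103) = 103 − 1 = 102 = 2 · 3 · 17.
In a cyclic group of order 102, there are φ(d) elements of order d for each divisor d of 102, and zero for non-divisors.
3 | 102, and φ(3) = 3 − 1 = 2.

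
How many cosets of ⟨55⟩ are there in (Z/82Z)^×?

5

Since 55 ∈ (Z/82Z)^×, its order divides φ(82) = φ(2)·φ(41) = 1·40 = 40 = 2^3 · 5.
Divisors of 40: 1, 2, 4, 5, 8, 10, 20, 40.
Compute 55^d (mod 82) for the divisors d until we hit 1:
55^1 ≡ 55 (mod 82)
55^2 ≡ 73 (mod 82)
55^4 ≡ 81 (mod 82)
55^5 ≡ 27 (mod 82)
55^8 ≡ 1 (mod 82) ✓
So ord_82(55) = 8, hence |⟨55⟩| = 8.
The index is φ(82) / ord(55) = 40 / 8 = 5.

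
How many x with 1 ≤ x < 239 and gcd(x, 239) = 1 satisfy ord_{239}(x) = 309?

0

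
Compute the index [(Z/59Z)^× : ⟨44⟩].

Since 44 ∈ (Z/59Z)^×, its order divides φ(59) = 59 − 1 = 58 = 2 · 29.
Divisors of 58: 1, 2, 29, 58.
Compute 44^d (mod 59) for the divisors d until we hit 1:
44^1 ≡ 44 (mod 59)
44^2 ≡ 48 (mod 59)
44^29 ≡ 58 (mod 59)
44^58 ≡ 1 (mod 59) ✓
Thus |⟨44⟩| = ord(44) = 58.
Index = |(Z/59Z)^×| / |⟨44⟩| = 58 / 58 = 1.

1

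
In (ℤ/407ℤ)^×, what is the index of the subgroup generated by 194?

4

The order of 194 must divide φ(407) = φ(11·37) = (11−1)·(37−1) = 10·36 = 360 = 2^3 · 3^2 · 5.
Divisors of 360: 1, 2, 3, 4, 5, 6, 8, 9, 10, 12, 15, 18, 20, 24, 30, 36, 40, 45, 60, 72, 90, 120, 180, 360.
Check 194^d mod 407 for each divisor in increasing order:
194^1 ≡ 194
194^2 ≡ 192
194^3 ≡ 211
194^4 ≡ 234
194^5 ≡ 219
194^6 ≡ 158
194^8 ≡ 218
194^9 ≡ 371
194^10 ≡ 342
194^12 ≡ 137
194^15 ≡ 10
194^18 ≡ 75
194^20 ≡ 155
194^24 ≡ 47
194^30 ≡ 100
194^36 ≡ 334
194^40 ≡ 12
194^45 ≡ 186
194^60 ≡ 232
194^72 ≡ 38
194^90 ≡ 1
The order of 194 is 90, so the subgroup it generates has 90 elements.
[(Z/407Z)^× : ⟨194⟩] = 360/90 = 4.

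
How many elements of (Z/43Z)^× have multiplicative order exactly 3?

φ(43) = 43 − 1 = 42 = 2 · 3 · 7.
(Z/43Z)^× is cyclic (|G| = 42); a cyclic group of order m has exactly φ(d) elements of each order d | m, and none otherwise.
3 | 42, and φ(3) = 3 − 1 = 2.

2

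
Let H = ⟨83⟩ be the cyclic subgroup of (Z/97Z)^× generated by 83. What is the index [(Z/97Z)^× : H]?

1

ord(83) | φ(97) = 97 − 1 = 96 = 2^5 · 3.
Divisors of 96: 1, 2, 3, 4, 6, 8, 12, 16, 24, 32, 48, 96.
Compute 83^d (mod 97) for the divisors d until we hit 1:
83^1 ≡ 83 (mod 97)
83^2 ≡ 2 (mod 97)
83^3 ≡ 69 (mod 97)
83^4 ≡ 4 (mod 97)
83^6 ≡ 8 (mod 97)
83^8 ≡ 16 (mod 97)
83^12 ≡ 64 (mod 97)
83^16 ≡ 62 (mod 97)
83^24 ≡ 22 (mod 97)
83^32 ≡ 61 (mod 97)
83^48 ≡ 96 (mod 97)
83^96 ≡ 1 (mod 97) ✓
Thus |⟨83⟩| = ord(83) = 96.
The index is φ(97) / ord(83) = 96 / 96 = 1.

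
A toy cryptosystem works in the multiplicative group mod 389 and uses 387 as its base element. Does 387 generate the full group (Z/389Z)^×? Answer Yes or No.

φ(389) = 389 − 1 = 388 = 2^2 · 97.
It suffices to check that the order of 387 is not a proper divisor of 388: compute 387^(388/q) for q ∈ {2, 97}.
387^194 ≡ 388 (mod 389)  [q = 2: ≢ 1 ✓]
387^4 ≡ 16 (mod 389)  [q = 97: ≢ 1 ✓]
None equal 1, so ord_389(387) = 388: 387 is a primitive root.

Yes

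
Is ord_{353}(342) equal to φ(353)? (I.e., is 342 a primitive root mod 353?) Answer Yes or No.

No

φ(353) = 353 − 1 = 352 = 2^5 · 11.
It suffices to check that the order of 342 is not a proper divisor of 352: compute 342^(352/q) for q ∈ {2, 11}.
342^176 ≡ 1 (mod 353)  [q = 2: ≡ 1 ✗]
342^32 ≡ 231 (mod 353)  [q = 11: ≢ 1 ✓]
The check at q = 2 fails, so 342 generates a proper subgroup.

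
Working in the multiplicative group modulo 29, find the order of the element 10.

Since 10 ∈ (Z/29Z)^×, its order divides φ(29) = 29 − 1 = 28 = 2^2 · 7.
Divisors of 28: 1, 2, 4, 7, 14, 28.
Evaluate successive powers at the divisors of 28:
10^1 ≡ 10 (mod 29)
10^2 ≡ 13 (mod 29)
10^4 ≡ 24 (mod 29)
10^7 ≡ 17 (mod 29)
10^14 ≡ 28 (mod 29)
10^28 ≡ 1 (mod 29) ✓
Therefore the multiplicative order of 10 modulo 29 is 28.

28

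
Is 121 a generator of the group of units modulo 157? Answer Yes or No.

φ(157) = 157 − 1 = 156 = 2^2 · 3 · 13.
It suffices to check that the order of 121 is not a proper divisor of 156: compute 121^(156/q) for q ∈ {2, 3, 13}.
121^78 ≡ 1 (mod 157)  [q = 2: ≡ 1 ✗]
121^52 ≡ 144 (mod 157)  [q = 3: ≢ 1 ✓]
121^12 ≡ 153 (mod 157)  [q = 13: ≢ 1 ✓]
121^78 ≡ 1 shows ord(121) | 78, strictly less than φ(157); not a primitive root.

No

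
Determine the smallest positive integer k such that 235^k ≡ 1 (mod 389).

The order of 235 must divide φ(389) = 389 − 1 = 388 = 2^2 · 97.
Divisors of 388: 1, 2, 4, 97, 194, 388.
Check 235^d mod 389 for each divisor in increasing order:
235^1 ≡ 235 (mod 389)
235^2 ≡ 376 (mod 389)
235^4 ≡ 169 (mod 389)
235^97 ≡ 274 (mod 389)
235^194 ≡ 388 (mod 389)
235^388 ≡ 1 (mod 389) ✓
Hence ord(235) = 388.

388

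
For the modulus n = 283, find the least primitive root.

3

φ(283) = 283 − 1 = 282 = 2 · 3 · 47.
Test candidates g = 2, 3, … against the prime factors q ∈ {2, 3, 47} of φ(283): g is a generator iff g^(282/q) ≢ 1 for every such q.
g = 2: 2^141 ≡ 282; 2^94 ≡ 1 — hits 1, so not a primitive root.
g = 3: 3^141 ≡ 282; 3^94 ≡ 238; 3^6 ≡ 163 — none is 1, so 3 is a primitive root.
So 3 is the smallest generator of (Z/283Z)^×.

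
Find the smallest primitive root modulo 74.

φ(74) = φ(2)·φ(37) = 1·36 = 36 = 2^2 · 3^2.
Test candidates g = 2, 3, … against the prime factors q ∈ {2, 3} of φ(74): g is a generator iff g^(36/q) ≢ 1 for every such q.
g = 2: gcd(2, 74) = 2 > 1, not a unit — skip.
g = 3: 3^18 ≡ 1 — hits 1, so not a primitive root.
g = 4: gcd(4, 74) = 2 > 1, not a unit — skip.
g = 5: 5^18 ≡ 73; 5^12 ≡ 47 — none is 1, so 5 is a primitive root.
The smallest primitive root modulo 74 is 5.

5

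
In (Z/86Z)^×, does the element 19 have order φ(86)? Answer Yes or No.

Yes

φ(86) = φ(2)·φ(43) = 1·42 = 42 = 2 · 3 · 7.
It suffices to check that the order of 19 is not a proper divisor of 42: compute 19^(42/q) for q ∈ {2, 3, 7}.
19^21 ≡ 85 (mod 86)  [q = 2: ≢ 1 ✓]
19^14 ≡ 79 (mod 86)  [q = 3: ≢ 1 ✓]
19^6 ≡ 11 (mod 86)  [q = 7: ≢ 1 ✓]
None equal 1, so ord_86(19) = 42: 19 is a primitive root.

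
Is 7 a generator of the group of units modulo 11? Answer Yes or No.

Yes

φ(11) = 11 − 1 = 10 = 2 · 5.
An element g generates (Z/11Z)^× iff g^(10/q) ≢ 1 (mod 11) for each prime q ∈ {2, 5}.
7^5 ≡ 10 (mod 11)  [q = 2: ≢ 1 ✓]
7^2 ≡ 5 (mod 11)  [q = 5: ≢ 1 ✓]
Every test exponent gives a nontrivial residue, hence 7 generates the full group.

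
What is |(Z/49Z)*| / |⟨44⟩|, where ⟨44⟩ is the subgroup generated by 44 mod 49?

2

The order of 44 must divide φ(49) = φ(7^2) = 7·(7−1) = 42 = 2 · 3 · 7.
Divisors of 42: 1, 2, 3, 6, 7, 14, 21, 42.
Compute 44^d (mod 49) for the divisors d until we hit 1:
44^1 ≡ 44 (mod 49)
44^2 ≡ 25 (mod 49)
44^3 ≡ 22 (mod 49)
44^6 ≡ 43 (mod 49)
44^7 ≡ 30 (mod 49)
44^14 ≡ 18 (mod 49)
44^21 ≡ 1 (mod 49) ✓
The order of 44 is 21, so the subgroup it generates has 21 elements.
Index = |(Z/49Z)^×| / |⟨44⟩| = 42 / 21 = 2.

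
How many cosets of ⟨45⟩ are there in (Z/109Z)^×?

36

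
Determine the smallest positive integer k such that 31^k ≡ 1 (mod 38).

6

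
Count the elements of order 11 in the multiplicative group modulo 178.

φ(178) = φ(2)·φ(89) = 1·88 = 88 = 2^3 · 11.
In a cyclic group of order 88, there are φ(d) elements of order d for each divisor d of 88, and zero for non-divisors.
11 | 88, and φ(11) = 11 − 1 = 10.

10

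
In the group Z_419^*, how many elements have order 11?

φ(419) = 419 − 1 = 418 = 2 · 11 · 19.
(Z/419Z)^× is cyclic (|G| = 418); a cyclic group of order m has exactly φ(d) elements of each order d | m, and none otherwise.
11 | 418, and φ(11) = 11 − 1 = 10.

10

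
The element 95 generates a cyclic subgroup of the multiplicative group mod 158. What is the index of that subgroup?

2

By Lagrange's theorem, ord_158(95) divides φ(158) = φ(2)·φ(79) = 1·78 = 78 = 2 · 3 · 13.
Divisors of 78: 1, 2, 3, 6, 13, 26, 39, 78.
Check 95^d mod 158 for each divisor in increasing order:
95^1 ≡ 95 (mod 158)
95^2 ≡ 19 (mod 158)
95^3 ≡ 67 (mod 158)
95^6 ≡ 65 (mod 158)
95^13 ≡ 55 (mod 158)
95^26 ≡ 23 (mod 158)
95^39 ≡ 1 (mod 158) ✓
So ord_158(95) = 39, hence |⟨95⟩| = 39.
[(Z/158Z)^× : ⟨95⟩] = 78/39 = 2.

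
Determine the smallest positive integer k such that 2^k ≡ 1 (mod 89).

11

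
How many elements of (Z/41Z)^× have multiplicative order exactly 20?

φ(41) = 41 − 1 = 40 = 2^3 · 5.
In a cyclic group of order 40, there are φ(d) elements of order d for each divisor d of 40, and zero for non-divisors.
20 = 2^2 · 5 divides 40, and φ(20) = 8.

8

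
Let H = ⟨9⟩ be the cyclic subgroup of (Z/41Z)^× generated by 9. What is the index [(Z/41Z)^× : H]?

By Lagrange's theorem, ord_41(9) divides φ(41) = 41 − 1 = 40 = 2^3 · 5.
Divisors of 40: 1, 2, 4, 5, 8, 10, 20, 40.
Compute 9^d (mod 41) for the divisors d until we hit 1:
9^1 ≡ 9 (mod 41)
9^2 ≡ 40 (mod 41)
9^4 ≡ 1 (mod 41) ✓
Thus |⟨9⟩| = ord(9) = 4.
Index = |(Z/41Z)^×| / |⟨9⟩| = 40 / 4 = 10.

10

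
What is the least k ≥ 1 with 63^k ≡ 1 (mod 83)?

41

Since 63 ∈ (Z/83Z)^×, its order divides φ(83) = 83 − 1 = 82 = 2 · 41.
Divisors of 82: 1, 2, 41, 82.
Check 63^d mod 83 for each divisor in increasing order:
63^1 ≡ 63 (mod 83)
63^2 ≡ 68 (mod 83)
63^41 ≡ 1 (mod 83) ✓
Therefore the multiplicative order of 63 modulo 83 is 41.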